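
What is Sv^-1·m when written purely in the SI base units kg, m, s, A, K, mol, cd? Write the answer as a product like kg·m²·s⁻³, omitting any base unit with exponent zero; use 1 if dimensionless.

m⁻¹·s²

Sv = m²·s⁻².
So Sv⁻¹ = m⁻²·s².
Combining: Sv⁻¹·m = (m⁻²·s²) · m = m⁻¹·s².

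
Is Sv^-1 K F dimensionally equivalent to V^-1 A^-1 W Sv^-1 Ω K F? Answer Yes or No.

Left side:
  Sv = m²·s⁻².
  So Sv⁻¹ = m⁻²·s².
  F = kg⁻¹·m⁻²·s⁴·A².
  Combining: Sv⁻¹·K·F = (m⁻²·s²) · K · (kg⁻¹·m⁻²·s⁴·A²) = kg⁻¹·m⁻⁴·s⁶·A²·K.
Right side:
  V = W/A (potential = power per current),
      = kg·m²·s⁻³·A⁻¹.
  So V⁻¹ = kg⁻¹·m⁻²·s³·A.
  W = J/s (power = energy per time),
      = kg·m²·s⁻³.
  Sv = J/kg (equivalent dose = energy per mass),
      = m²·s⁻².
  So Sv⁻¹ = m⁻²·s².
  Ω = V/A (resistance = voltage per current),
      = kg·m²·s⁻³·A⁻².
  F = C/V (capacitance = charge per voltage),
      = A·s/(kg·m²·s⁻³·A⁻¹) (substituting C and V),
      = kg⁻¹·m⁻²·s⁴·A².
  Combining: V⁻¹·A⁻¹·W·Sv⁻¹·Ω·K·F = (kg⁻¹·m⁻²·s³·A) · A⁻¹ · (kg·m²·s⁻³) · (m⁻²·s²) · (kg·m²·s⁻³·A⁻²) · K · (kg⁻¹·m⁻²·s⁴·A²) = m⁻²·s³·K.
Left is kg⁻¹·m⁻⁴·s⁶·A²·K; right is m⁻²·s³·K — different.

No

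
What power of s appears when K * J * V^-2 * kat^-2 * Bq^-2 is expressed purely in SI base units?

8

J = N·m (work = force × distance),
    = kg·m²·s⁻².
V = W/A (potential = power per current),
    = kg·m²·s⁻³·A⁻¹.
So V⁻² = kg⁻²·m⁻⁴·s⁶·A².
kat = mol/s = s⁻¹·mol (catalytic activity).
So kat⁻² = s²·mol⁻².
Bq = 1/s = s⁻¹ (activity is decays per second).
So Bq⁻² = s².
Combining: K·J·V⁻²·kat⁻²·Bq⁻² = K · (kg·m²·s⁻²) · (kg⁻²·m⁻⁴·s⁶·A²) · (s²·mol⁻²) · s² = kg⁻¹·m⁻²·s⁸·A²·K·mol⁻².
The exponent of s is 8.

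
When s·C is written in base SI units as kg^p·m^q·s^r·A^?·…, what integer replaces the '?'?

1

C = A·s = s·A (charge = current × time).
Combining: s·C = s · (s·A) = s²·A.
The exponent of A is 1.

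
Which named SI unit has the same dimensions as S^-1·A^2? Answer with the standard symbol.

S = 1/Ω (conductance is reciprocal resistance),
    = kg⁻¹·m⁻²·s³·A².
So S⁻¹ = kg·m²·s⁻³·A⁻².
Combining: S⁻¹·A² = (kg·m²·s⁻³·A⁻²) · A² = kg·m²·s⁻³.
kg·m²·s⁻³ is the base-SI form of the watt.

W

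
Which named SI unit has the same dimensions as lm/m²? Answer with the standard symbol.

lm = cd·sr = cd (luminous flux; sr is dimensionless).
Combining: m⁻²·lm = m⁻² · cd = m⁻²·cd.
m⁻²·cd is the base-SI form of the lux.

lx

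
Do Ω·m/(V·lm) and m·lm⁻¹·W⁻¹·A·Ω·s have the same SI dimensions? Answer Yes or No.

Left side:
  V = W/A (potential = power per current),
      = kg·m²·s⁻³·A⁻¹.
  So V⁻¹ = kg⁻¹·m⁻²·s³·A.
  lm = cd·sr = cd (luminous flux; sr is dimensionless).
  So lm⁻¹ = cd⁻¹.
  Ω = V/A (resistance = voltage per current),
      = kg·m²·s⁻³·A⁻².
  Combining: V⁻¹·lm⁻¹·Ω·m = (kg⁻¹·m⁻²·s³·A) · cd⁻¹ · (kg·m²·s⁻³·A⁻²) · m = m·A⁻¹·cd⁻¹.
Right side:
  lm = cd·sr = cd (luminous flux; sr is dimensionless).
  So lm⁻¹ = cd⁻¹.
  W = J/s (power = energy per time),
      = kg·m²·s⁻³.
  So W⁻¹ = kg⁻¹·m⁻²·s³.
  Ω = V/A (resistance = voltage per current),
      = kg·m²·s⁻³·A⁻².
  Combining: m·lm⁻¹·W⁻¹·A·Ω·s = m · cd⁻¹ · (kg⁻¹·m⁻²·s³) · A · (kg·m²·s⁻³·A⁻²) · s = m·s·A⁻¹·cd⁻¹.
Left is m·A⁻¹·cd⁻¹; right is m·s·A⁻¹·cd⁻¹ — different.

No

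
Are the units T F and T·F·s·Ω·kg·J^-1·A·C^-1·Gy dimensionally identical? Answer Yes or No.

No

Left side:
  T = Wb/m² (flux density = flux per area),
      = kg·s⁻²·A⁻¹.
  F = C/V (capacitance = charge per voltage),
      = A·s/(kg·m²·s⁻³·A⁻¹) (substituting C and V),
      = kg⁻¹·m⁻²·s⁴·A².
  Combining: T·F = (kg·s⁻²·A⁻¹) · (kg⁻¹·m⁻²·s⁴·A²) = m⁻²·s²·A.
Right side:
  T = kg·s⁻²·A⁻¹.
  F = kg⁻¹·m⁻²·s⁴·A².
  Ω = kg·m²·s⁻³·A⁻².
  J = kg·m²·s⁻².
  So J⁻¹ = kg⁻¹·m⁻²·s².
  C = s·A.
  So C⁻¹ = s⁻¹·A⁻¹.
  Gy = m²·s⁻².
  Combining: T·F·s·Ω·kg·J⁻¹·A·C⁻¹·Gy = (kg·s⁻²·A⁻¹) · (kg⁻¹·m⁻²·s⁴·A²) · s · (kg·m²·s⁻³·A⁻²) · kg · (kg⁻¹·m⁻²·s²) · A · (s⁻¹·A⁻¹) · (m²·s⁻²) = kg·s⁻¹·A⁻¹.
Left is m⁻²·s²·A; right is kg·s⁻¹·A⁻¹ — different.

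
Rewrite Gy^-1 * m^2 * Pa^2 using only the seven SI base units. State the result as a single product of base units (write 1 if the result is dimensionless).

kg²·m⁻²·s⁻²

Gy = m²·s⁻².
So Gy⁻¹ = m⁻²·s².
Pa = kg·m⁻¹·s⁻².
So Pa² = kg²·m⁻²·s⁻⁴.
Combining: Gy⁻¹·m²·Pa² = (m⁻²·s²) · m² · (kg²·m⁻²·s⁻⁴) = kg²·m⁻²·s⁻².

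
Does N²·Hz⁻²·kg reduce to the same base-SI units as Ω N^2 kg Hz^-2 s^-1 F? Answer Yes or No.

Yes

Left side:
  N = kg·m·s⁻².
  So N² = kg²·m²·s⁻⁴.
  Hz = s⁻¹.
  So Hz⁻² = s².
  Combining: N²·Hz⁻²·kg = (kg²·m²·s⁻⁴) · s² · kg = kg³·m²·s⁻².
Right side:
  Ω = V/A (resistance = voltage per current),
      = kg·m²·s⁻³·A⁻².
  N = kg·m/s² = kg·m·s⁻² (force = mass × acceleration).
  So N² = kg²·m²·s⁻⁴.
  Hz = 1/s = s⁻¹ (frequency is cycles per second).
  So Hz⁻² = s².
  F = C/V (capacitance = charge per voltage),
      = A·s/(kg·m²·s⁻³·A⁻¹) (substituting C and V),
      = kg⁻¹·m⁻²·s⁴·A².
  Combining: Ω·N²·kg·Hz⁻²·s⁻¹·F = (kg·m²·s⁻³·A⁻²) · (kg²·m²·s⁻⁴) · kg · s² · s⁻¹ · (kg⁻¹·m⁻²·s⁴·A²) = kg³·m²·s⁻².
Both reduce to kg³·m²·s⁻².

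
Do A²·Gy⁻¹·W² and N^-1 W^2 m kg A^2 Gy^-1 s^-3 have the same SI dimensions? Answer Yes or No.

Left side:
  Gy = m²·s⁻².
  So Gy⁻¹ = m⁻²·s².
  W = kg·m²·s⁻³.
  So W² = kg²·m⁴·s⁻⁶.
  Combining: A²·Gy⁻¹·W² = A² · (m⁻²·s²) · (kg²·m⁴·s⁻⁶) = kg²·m²·s⁻⁴·A².
Right side:
  N = kg·m·s⁻².
  So N⁻¹ = kg⁻¹·m⁻¹·s².
  W = kg·m²·s⁻³.
  So W² = kg²·m⁴·s⁻⁶.
  Gy = m²·s⁻².
  So Gy⁻¹ = m⁻²·s².
  Combining: N⁻¹·W²·m·kg·A²·Gy⁻¹·s⁻³ = (kg⁻¹·m⁻¹·s²) · (kg²·m⁴·s⁻⁶) · m · kg · A² · (m⁻²·s²) · s⁻³ = kg²·m²·s⁻⁵·A².
Left is kg²·m²·s⁻⁴·A²; right is kg²·m²·s⁻⁵·A² — different.

No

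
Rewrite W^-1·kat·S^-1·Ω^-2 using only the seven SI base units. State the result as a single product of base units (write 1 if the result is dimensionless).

kg⁻²·m⁻⁴·s⁵·A²·mol

W = J/s (power = energy per time),
    = kg·m²·s⁻³.
So W⁻¹ = kg⁻¹·m⁻²·s³.
kat = mol/s = s⁻¹·mol (catalytic activity).
S = 1/Ω (conductance is reciprocal resistance),
    = kg⁻¹·m⁻²·s³·A².
So S⁻¹ = kg·m²·s⁻³·A⁻².
Ω = V/A (resistance = voltage per current),
    = kg·m²·s⁻³·A⁻².
So Ω⁻² = kg⁻²·m⁻⁴·s⁶·A⁴.
Combining: W⁻¹·kat·S⁻¹·Ω⁻² = (kg⁻¹·m⁻²·s³) · (s⁻¹·mol) · (kg·m²·s⁻³·A⁻²) · (kg⁻²·m⁻⁴·s⁶·A⁴) = kg⁻²·m⁻⁴·s⁵·A²·mol.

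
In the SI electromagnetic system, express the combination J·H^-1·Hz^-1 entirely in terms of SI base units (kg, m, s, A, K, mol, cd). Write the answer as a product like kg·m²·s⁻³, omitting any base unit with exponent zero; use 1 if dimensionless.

s·A²

J = N·m (work = force × distance),
    = kg·m²·s⁻².
H = Wb/A (inductance = flux per current),
    = kg·m²·s⁻²·A⁻².
So H⁻¹ = kg⁻¹·m⁻²·s²·A².
Hz = 1/s = s⁻¹ (frequency is cycles per second).
So Hz⁻¹ = s.
Combining: J·H⁻¹·Hz⁻¹ = (kg·m²·s⁻²) · (kg⁻¹·m⁻²·s²·A²) · s = s·A².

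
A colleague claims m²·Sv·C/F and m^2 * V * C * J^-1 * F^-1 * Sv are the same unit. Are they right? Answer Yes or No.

Left side:
  F = C/V (capacitance = charge per voltage),
      = A·s/(kg·m²·s⁻³·A⁻¹) (substituting C and V),
      = kg⁻¹·m⁻²·s⁴·A².
  So F⁻¹ = kg·m²·s⁻⁴·A⁻².
  Sv = J/kg (equivalent dose = energy per mass),
      = m²·s⁻².
  C = A·s = s·A (charge = current × time).
  Combining: m²·F⁻¹·Sv·C = m² · (kg·m²·s⁻⁴·A⁻²) · (m²·s⁻²) · (s·A) = kg·m⁶·s⁻⁵·A⁻¹.
Right side:
  V = kg·m²·s⁻³·A⁻¹.
  C = s·A.
  J = kg·m²·s⁻².
  So J⁻¹ = kg⁻¹·m⁻²·s².
  F = kg⁻¹·m⁻²·s⁴·A².
  So F⁻¹ = kg·m²·s⁻⁴·A⁻².
  Sv = m²·s⁻².
  Combining: m²·V·C·J⁻¹·F⁻¹·Sv = m² · (kg·m²·s⁻³·A⁻¹) · (s·A) · (kg⁻¹·m⁻²·s²) · (kg·m²·s⁻⁴·A⁻²) · (m²·s⁻²) = kg·m⁶·s⁻⁶·A⁻².
Left is kg·m⁶·s⁻⁵·A⁻¹; right is kg·m⁶·s⁻⁶·A⁻² — different.

No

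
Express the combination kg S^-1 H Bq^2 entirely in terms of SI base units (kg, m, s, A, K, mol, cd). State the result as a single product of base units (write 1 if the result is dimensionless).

kg³·m⁴·s⁻⁷·A⁻⁴

S = 1/Ω (conductance is reciprocal resistance),
    = kg⁻¹·m⁻²·s³·A².
So S⁻¹ = kg·m²·s⁻³·A⁻².
H = Wb/A (inductance = flux per current),
    = kg·m²·s⁻²·A⁻².
Bq = 1/s = s⁻¹ (activity is decays per second).
So Bq² = s⁻².
Combining: kg·S⁻¹·H·Bq² = kg · (kg·m²·s⁻³·A⁻²) · (kg·m²·s⁻²·A⁻²) · s⁻² = kg³·m⁴·s⁻⁷·A⁻⁴.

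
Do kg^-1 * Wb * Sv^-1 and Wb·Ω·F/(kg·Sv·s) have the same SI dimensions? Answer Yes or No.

Left side:
  Wb = kg·m²·s⁻²·A⁻¹.
  Sv = m²·s⁻².
  So Sv⁻¹ = m⁻²·s².
  Combining: kg⁻¹·Wb·Sv⁻¹ = kg⁻¹ · (kg·m²·s⁻²·A⁻¹) · (m⁻²·s²) = A⁻¹.
Right side:
  Wb = kg·m²·s⁻²·A⁻¹.
  Sv = m²·s⁻².
  So Sv⁻¹ = m⁻²·s².
  Ω = kg·m²·s⁻³·A⁻².
  F = kg⁻¹·m⁻²·s⁴·A².
  Combining: kg⁻¹·Wb·Sv⁻¹·s⁻¹·Ω·F = kg⁻¹ · (kg·m²·s⁻²·A⁻¹) · (m⁻²·s²) · s⁻¹ · (kg·m²·s⁻³·A⁻²) · (kg⁻¹·m⁻²·s⁴·A²) = A⁻¹.
Both reduce to A⁻¹.

Yes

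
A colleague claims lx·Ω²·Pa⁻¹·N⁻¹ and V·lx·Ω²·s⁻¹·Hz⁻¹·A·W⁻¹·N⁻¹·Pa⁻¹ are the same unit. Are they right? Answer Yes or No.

Yes

Left side:
  lx = m⁻²·cd.
  Ω = kg·m²·s⁻³·A⁻².
  So Ω² = kg²·m⁴·s⁻⁶·A⁻⁴.
  Pa = kg·m⁻¹·s⁻².
  So Pa⁻¹ = kg⁻¹·m·s².
  N = kg·m·s⁻².
  So N⁻¹ = kg⁻¹·m⁻¹·s².
  Combining: lx·Ω²·Pa⁻¹·N⁻¹ = (m⁻²·cd) · (kg²·m⁴·s⁻⁶·A⁻⁴) · (kg⁻¹·m·s²) · (kg⁻¹·m⁻¹·s²) = m²·s⁻²·A⁻⁴·cd.
Right side:
  V = W/A (potential = power per current),
      = kg·m²·s⁻³·A⁻¹.
  lx = lm/m² (illuminance = luminous flux per area),
      = m⁻²·cd.
  Ω = V/A (resistance = voltage per current),
      = kg·m²·s⁻³·A⁻².
  So Ω² = kg²·m⁴·s⁻⁶·A⁻⁴.
  Hz = 1/s = s⁻¹ (frequency is cycles per second).
  So Hz⁻¹ = s.
  W = J/s (power = energy per time),
      = kg·m²·s⁻³.
  So W⁻¹ = kg⁻¹·m⁻²·s³.
  N = kg·m/s² = kg·m·s⁻² (force = mass × acceleration).
  So N⁻¹ = kg⁻¹·m⁻¹·s².
  Pa = N/m² (pressure = force per area),
      = kg·m⁻¹·s⁻².
  So Pa⁻¹ = kg⁻¹·m·s².
  Combining: V·lx·Ω²·s⁻¹·Hz⁻¹·A·W⁻¹·N⁻¹·Pa⁻¹ = (kg·m²·s⁻³·A⁻¹) · (m⁻²·cd) · (kg²·m⁴·s⁻⁶·A⁻⁴) · s⁻¹ · s · A · (kg⁻¹·m⁻²·s³) · (kg⁻¹·m⁻¹·s²) · (kg⁻¹·m·s²) = m²·s⁻²·A⁻⁴·cd.
Both reduce to m²·s⁻²·A⁻⁴·cd.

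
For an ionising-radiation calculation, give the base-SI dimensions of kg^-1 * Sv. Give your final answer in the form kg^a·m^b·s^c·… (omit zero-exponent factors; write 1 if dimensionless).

kg⁻¹·m²·s⁻²

Sv = J/kg (equivalent dose = energy per mass),
    = m²·s⁻².
Combining: kg⁻¹·Sv = kg⁻¹ · (m²·s⁻²) = kg⁻¹·m²·s⁻².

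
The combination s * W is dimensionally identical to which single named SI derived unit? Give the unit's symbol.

W = J/s (power = energy per time),
    = kg·m²·s⁻³.
Combining: s·W = s · (kg·m²·s⁻³) = kg·m²·s⁻².
kg·m²·s⁻² is the base-SI form of the joule.

J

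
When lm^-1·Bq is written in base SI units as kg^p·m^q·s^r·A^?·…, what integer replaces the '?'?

lm = cd·sr = cd (luminous flux; sr is dimensionless).
So lm⁻¹ = cd⁻¹.
Bq = 1/s = s⁻¹ (activity is decays per second).
Combining: lm⁻¹·Bq = cd⁻¹ · s⁻¹ = s⁻¹·cd⁻¹.
The exponent of A is 0.

0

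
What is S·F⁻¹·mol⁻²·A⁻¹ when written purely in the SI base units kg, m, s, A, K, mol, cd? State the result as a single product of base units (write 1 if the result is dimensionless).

s⁻¹·A⁻¹·mol⁻²

S = 1/Ω (conductance is reciprocal resistance),
    = kg⁻¹·m⁻²·s³·A².
F = C/V (capacitance = charge per voltage),
    = A·s/(kg·m²·s⁻³·A⁻¹) (substituting C and V),
    = kg⁻¹·m⁻²·s⁴·A².
So F⁻¹ = kg·m²·s⁻⁴·A⁻².
Combining: S·F⁻¹·mol⁻²·A⁻¹ = (kg⁻¹·m⁻²·s³·A²) · (kg·m²·s⁻⁴·A⁻²) · mol⁻² · A⁻¹ = s⁻¹·A⁻¹·mol⁻².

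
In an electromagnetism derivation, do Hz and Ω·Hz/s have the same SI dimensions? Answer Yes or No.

Left side:
  Hz = s⁻¹.
Right side:
  Ω = kg·m²·s⁻³·A⁻².
  Hz = s⁻¹.
  Combining: Ω·s⁻¹·Hz = (kg·m²·s⁻³·A⁻²) · s⁻¹ · s⁻¹ = kg·m²·s⁻⁵·A⁻².
Left is s⁻¹; right is kg·m²·s⁻⁵·A⁻² — different.

No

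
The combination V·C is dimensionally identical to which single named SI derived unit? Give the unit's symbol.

V = W/A (potential = power per current),
    = kg·m²·s⁻³·A⁻¹.
C = A·s = s·A (charge = current × time).
Combining: V·C = (kg·m²·s⁻³·A⁻¹) · (s·A) = kg·m²·s⁻².
kg·m²·s⁻² is the base-SI form of the joule.

J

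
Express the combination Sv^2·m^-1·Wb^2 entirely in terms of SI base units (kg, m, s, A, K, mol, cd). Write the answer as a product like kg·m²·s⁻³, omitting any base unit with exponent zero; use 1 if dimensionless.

Sv = J/kg (equivalent dose = energy per mass),
    = m²·s⁻².
So Sv² = m⁴·s⁻⁴.
Wb = V·s (flux: a volt is a weber per second),
    = kg·m²·s⁻²·A⁻¹.
So Wb² = kg²·m⁴·s⁻⁴·A⁻².
Combining: Sv²·m⁻¹·Wb² = (m⁴·s⁻⁴) · m⁻¹ · (kg²·m⁴·s⁻⁴·A⁻²) = kg²·m⁷·s⁻⁸·A⁻².

kg²·m⁷·s⁻⁸·A⁻²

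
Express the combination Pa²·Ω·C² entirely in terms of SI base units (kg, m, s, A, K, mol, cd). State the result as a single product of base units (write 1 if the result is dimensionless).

kg³·s⁻⁵

Pa = N/m² (pressure = force per area),
    = kg·m⁻¹·s⁻².
So Pa² = kg²·m⁻²·s⁻⁴.
Ω = V/A (resistance = voltage per current),
    = kg·m²·s⁻³·A⁻².
C = A·s = s·A (charge = current × time).
So C² = s²·A².
Combining: Pa²·Ω·C² = (kg²·m⁻²·s⁻⁴) · (kg·m²·s⁻³·A⁻²) · (s²·A²) = kg³·s⁻⁵.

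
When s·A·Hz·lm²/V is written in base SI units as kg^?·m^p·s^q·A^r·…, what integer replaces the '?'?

Hz = 1/s = s⁻¹ (frequency is cycles per second).
V = W/A (potential = power per current),
    = kg·m²·s⁻³·A⁻¹.
So V⁻¹ = kg⁻¹·m⁻²·s³·A.
lm = cd·sr = cd (luminous flux; sr is dimensionless).
So lm² = cd².
Combining: s·A·Hz·V⁻¹·lm² = s · A · s⁻¹ · (kg⁻¹·m⁻²·s³·A) · cd² = kg⁻¹·m⁻²·s³·A²·cd².
The exponent of kg is -1.

-1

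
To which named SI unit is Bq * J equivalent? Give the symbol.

Bq = s⁻¹.
J = kg·m²·s⁻².
Combining: Bq·J = s⁻¹ · (kg·m²·s⁻²) = kg·m²·s⁻³.
kg·m²·s⁻³ is the base-SI form of the watt.

W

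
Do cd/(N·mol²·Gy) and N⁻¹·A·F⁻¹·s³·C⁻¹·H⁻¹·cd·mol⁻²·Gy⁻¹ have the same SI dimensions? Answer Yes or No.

Yes

Left side:
  N = kg·m/s² = kg·m·s⁻² (force = mass × acceleration).
  So N⁻¹ = kg⁻¹·m⁻¹·s².
  Gy = J/kg (absorbed dose = energy per mass),
      = m²·s⁻².
  So Gy⁻¹ = m⁻²·s².
  Combining: N⁻¹·mol⁻²·Gy⁻¹·cd = (kg⁻¹·m⁻¹·s²) · mol⁻² · (m⁻²·s²) · cd = kg⁻¹·m⁻³·s⁴·mol⁻²·cd.
Right side:
  N = kg·m/s² = kg·m·s⁻² (force = mass × acceleration).
  So N⁻¹ = kg⁻¹·m⁻¹·s².
  F = C/V (capacitance = charge per voltage),
      = A·s/(kg·m²·s⁻³·A⁻¹) (substituting C and V),
      = kg⁻¹·m⁻²·s⁴·A².
  So F⁻¹ = kg·m²·s⁻⁴·A⁻².
  C = A·s = s·A (charge = current × time).
  So C⁻¹ = s⁻¹·A⁻¹.
  H = Wb/A (inductance = flux per current),
      = kg·m²·s⁻²·A⁻².
  So H⁻¹ = kg⁻¹·m⁻²·s²·A².
  Gy = J/kg (absorbed dose = energy per mass),
      = m²·s⁻².
  So Gy⁻¹ = m⁻²·s².
  Combining: N⁻¹·A·F⁻¹·s³·C⁻¹·H⁻¹·cd·mol⁻²·Gy⁻¹ = (kg⁻¹·m⁻¹·s²) · A · (kg·m²·s⁻⁴·A⁻²) · s³ · (s⁻¹·A⁻¹) · (kg⁻¹·m⁻²·s²·A²) · cd · mol⁻² · (m⁻²·s²) = kg⁻¹·m⁻³·s⁴·mol⁻²·cd.
Both reduce to kg⁻¹·m⁻³·s⁴·mol⁻²·cd.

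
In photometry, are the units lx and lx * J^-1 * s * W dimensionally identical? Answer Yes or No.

Yes

Left side:
  lx = lm/m² (illuminance = luminous flux per area),
      = m⁻²·cd.
Right side:
  lx = lm/m² (illuminance = luminous flux per area),
      = m⁻²·cd.
  J = N·m (work = force × distance),
      = kg·m²·s⁻².
  So J⁻¹ = kg⁻¹·m⁻²·s².
  W = J/s (power = energy per time),
      = kg·m²·s⁻³.
  Combining: lx·J⁻¹·s·W = (m⁻²·cd) · (kg⁻¹·m⁻²·s²) · s · (kg·m²·s⁻³) = m⁻²·cd.
Both reduce to m⁻²·cd.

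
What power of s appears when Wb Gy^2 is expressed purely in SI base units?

Wb = kg·m²·s⁻²·A⁻¹.
Gy = m²·s⁻².
So Gy² = m⁴·s⁻⁴.
Combining: Wb·Gy² = (kg·m²·s⁻²·A⁻¹) · (m⁴·s⁻⁴) = kg·m⁶·s⁻⁶·A⁻¹.
The exponent of s is -6.

-6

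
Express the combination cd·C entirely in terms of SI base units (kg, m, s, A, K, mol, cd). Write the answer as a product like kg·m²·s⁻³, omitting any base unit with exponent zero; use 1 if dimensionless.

s·A·cd

C = A·s = s·A (charge = current × time).
Combining: cd·C = cd · (s·A) = s·A·cd.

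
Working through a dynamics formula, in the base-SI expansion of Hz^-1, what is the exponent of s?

Hz = 1/s = s⁻¹ (frequency is cycles per second).
So Hz⁻¹ = s.
The exponent of s is 1.

1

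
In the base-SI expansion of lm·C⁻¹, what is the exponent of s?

-1

lm = cd·sr = cd (luminous flux; sr is dimensionless).
C = A·s = s·A (charge = current × time).
So C⁻¹ = s⁻¹·A⁻¹.
Combining: lm·C⁻¹ = cd · (s⁻¹·A⁻¹) = s⁻¹·A⁻¹·cd.
The exponent of s is -1.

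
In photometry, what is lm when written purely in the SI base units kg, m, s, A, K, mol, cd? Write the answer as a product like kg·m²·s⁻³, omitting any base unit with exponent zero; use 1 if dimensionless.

cd

lm = cd.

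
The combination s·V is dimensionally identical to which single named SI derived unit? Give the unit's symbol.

Wb

V = W/A (potential = power per current),
    = kg·m²·s⁻³·A⁻¹.
Combining: s·V = s · (kg·m²·s⁻³·A⁻¹) = kg·m²·s⁻²·A⁻¹.
kg·m²·s⁻²·A⁻¹ is the base-SI form of the weber.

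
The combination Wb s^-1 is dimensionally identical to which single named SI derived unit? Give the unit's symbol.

V

Wb = V·s (flux: a volt is a weber per second),
    = kg·m²·s⁻²·A⁻¹.
Combining: Wb·s⁻¹ = (kg·m²·s⁻²·A⁻¹) · s⁻¹ = kg·m²·s⁻³·A⁻¹.
kg·m²·s⁻³·A⁻¹ is the base-SI form of the volt.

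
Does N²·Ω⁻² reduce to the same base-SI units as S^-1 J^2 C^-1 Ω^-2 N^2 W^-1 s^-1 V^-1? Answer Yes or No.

No

Left side:
  N = kg·m/s² = kg·m·s⁻² (force = mass × acceleration).
  So N² = kg²·m²·s⁻⁴.
  Ω = V/A (resistance = voltage per current),
      = kg·m²·s⁻³·A⁻².
  So Ω⁻² = kg⁻²·m⁻⁴·s⁶·A⁴.
  Combining: N²·Ω⁻² = (kg²·m²·s⁻⁴) · (kg⁻²·m⁻⁴·s⁶·A⁴) = m⁻²·s²·A⁴.
Right side:
  S = 1/Ω (conductance is reciprocal resistance),
      = kg⁻¹·m⁻²·s³·A².
  So S⁻¹ = kg·m²·s⁻³·A⁻².
  J = N·m (work = force × distance),
      = kg·m²·s⁻².
  So J² = kg²·m⁴·s⁻⁴.
  C = A·s = s·A (charge = current × time).
  So C⁻¹ = s⁻¹·A⁻¹.
  Ω = V/A (resistance = voltage per current),
      = kg·m²·s⁻³·A⁻².
  So Ω⁻² = kg⁻²·m⁻⁴·s⁶·A⁴.
  N = kg·m/s² = kg·m·s⁻² (force = mass × acceleration).
  So N² = kg²·m²·s⁻⁴.
  W = J/s (power = energy per time),
      = kg·m²·s⁻³.
  So W⁻¹ = kg⁻¹·m⁻²·s³.
  V = W/A (potential = power per current),
      = kg·m²·s⁻³·A⁻¹.
  So V⁻¹ = kg⁻¹·m⁻²·s³·A.
  Combining: S⁻¹·J²·C⁻¹·Ω⁻²·N²·W⁻¹·s⁻¹·V⁻¹ = (kg·m²·s⁻³·A⁻²) · (kg²·m⁴·s⁻⁴) · (s⁻¹·A⁻¹) · (kg⁻²·m⁻⁴·s⁶·A⁴) · (kg²·m²·s⁻⁴) · (kg⁻¹·m⁻²·s³) · s⁻¹ · (kg⁻¹·m⁻²·s³·A) = kg·s⁻¹·A².
Left is m⁻²·s²·A⁴; right is kg·s⁻¹·A² — different.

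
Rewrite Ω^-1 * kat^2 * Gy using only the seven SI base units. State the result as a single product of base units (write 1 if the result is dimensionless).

kg⁻¹·s⁻¹·A²·mol²

Ω = V/A (resistance = voltage per current),
    = kg·m²·s⁻³·A⁻².
So Ω⁻¹ = kg⁻¹·m⁻²·s³·A².
kat = mol/s = s⁻¹·mol (catalytic activity).
So kat² = s⁻²·mol².
Gy = J/kg (absorbed dose = energy per mass),
    = m²·s⁻².
Combining: Ω⁻¹·kat²·Gy = (kg⁻¹·m⁻²·s³·A²) · (s⁻²·mol²) · (m²·s⁻²) = kg⁻¹·s⁻¹·A²·mol².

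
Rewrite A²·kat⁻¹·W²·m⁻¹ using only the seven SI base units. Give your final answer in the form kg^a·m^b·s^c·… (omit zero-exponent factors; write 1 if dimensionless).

kg²·m³·s⁻⁵·A²·mol⁻¹

kat = s⁻¹·mol.
So kat⁻¹ = s·mol⁻¹.
W = kg·m²·s⁻³.
So W² = kg²·m⁴·s⁻⁶.
Combining: A²·kat⁻¹·W²·m⁻¹ = A² · (s·mol⁻¹) · (kg²·m⁴·s⁻⁶) · m⁻¹ = kg²·m³·s⁻⁵·A²·mol⁻¹.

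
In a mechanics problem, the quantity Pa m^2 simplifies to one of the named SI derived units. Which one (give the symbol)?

Pa = kg·m⁻¹·s⁻².
Combining: Pa·m² = (kg·m⁻¹·s⁻²) · m² = kg·m·s⁻².
kg·m·s⁻² is the base-SI form of the newton.

N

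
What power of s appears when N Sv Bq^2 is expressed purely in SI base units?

N = kg·m·s⁻².
Sv = m²·s⁻².
Bq = s⁻¹.
So Bq² = s⁻².
Combining: N·Sv·Bq² = (kg·m·s⁻²) · (m²·s⁻²) · s⁻² = kg·m³·s⁻⁶.
The exponent of s is -6.

-6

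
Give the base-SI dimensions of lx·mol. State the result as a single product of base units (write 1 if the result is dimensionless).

lx = lm/m² (illuminance = luminous flux per area),
    = m⁻²·cd.
Combining: lx·mol = (m⁻²·cd) · mol = m⁻²·mol·cd.

m⁻²·mol·cd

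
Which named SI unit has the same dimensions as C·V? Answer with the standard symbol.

C = s·A.
V = kg·m²·s⁻³·A⁻¹.
Combining: C·V = (s·A) · (kg·m²·s⁻³·A⁻¹) = kg·m²·s⁻².
kg·m²·s⁻² is the base-SI form of the joule.

J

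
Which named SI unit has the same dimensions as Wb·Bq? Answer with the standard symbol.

Wb = kg·m²·s⁻²·A⁻¹.
Bq = s⁻¹.
Combining: Wb·Bq = (kg·m²·s⁻²·A⁻¹) · s⁻¹ = kg·m²·s⁻³·A⁻¹.
kg·m²·s⁻³·A⁻¹ is the base-SI form of the volt.

V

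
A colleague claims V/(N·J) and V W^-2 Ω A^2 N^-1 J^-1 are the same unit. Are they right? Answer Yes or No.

No

Left side:
  V = kg·m²·s⁻³·A⁻¹.
  N = kg·m·s⁻².
  So N⁻¹ = kg⁻¹·m⁻¹·s².
  J = kg·m²·s⁻².
  So J⁻¹ = kg⁻¹·m⁻²·s².
  Combining: V·N⁻¹·J⁻¹ = (kg·m²·s⁻³·A⁻¹) · (kg⁻¹·m⁻¹·s²) · (kg⁻¹·m⁻²·s²) = kg⁻¹·m⁻¹·s·A⁻¹.
Right side:
  V = W/A (potential = power per current),
      = kg·m²·s⁻³·A⁻¹.
  W = J/s (power = energy per time),
      = kg·m²·s⁻³.
  So W⁻² = kg⁻²·m⁻⁴·s⁶.
  Ω = V/A (resistance = voltage per current),
      = kg·m²·s⁻³·A⁻².
  N = kg·m/s² = kg·m·s⁻² (force = mass × acceleration).
  So N⁻¹ = kg⁻¹·m⁻¹·s².
  J = N·m (work = force × distance),
      = kg·m²·s⁻².
  So J⁻¹ = kg⁻¹·m⁻²·s².
  Combining: V·W⁻²·Ω·A²·N⁻¹·J⁻¹ = (kg·m²·s⁻³·A⁻¹) · (kg⁻²·m⁻⁴·s⁶) · (kg·m²·s⁻³·A⁻²) · A² · (kg⁻¹·m⁻¹·s²) · (kg⁻¹·m⁻²·s²) = kg⁻²·m⁻³·s⁴·A⁻¹.
Left is kg⁻¹·m⁻¹·s·A⁻¹; right is kg⁻²·m⁻³·s⁴·A⁻¹ — different.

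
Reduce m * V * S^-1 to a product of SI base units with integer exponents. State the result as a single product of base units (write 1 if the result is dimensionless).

kg²·m⁵·s⁻⁶·A⁻³

V = W/A (potential = power per current),
    = kg·m²·s⁻³·A⁻¹.
S = 1/Ω (conductance is reciprocal resistance),
    = kg⁻¹·m⁻²·s³·A².
So S⁻¹ = kg·m²·s⁻³·A⁻².
Combining: m·V·S⁻¹ = m · (kg·m²·s⁻³·A⁻¹) · (kg·m²·s⁻³·A⁻²) = kg²·m⁵·s⁻⁶·A⁻³.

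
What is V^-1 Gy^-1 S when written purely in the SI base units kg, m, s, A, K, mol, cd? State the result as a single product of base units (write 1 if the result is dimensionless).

kg⁻²·m⁻⁶·s⁸·A³

V = kg·m²·s⁻³·A⁻¹.
So V⁻¹ = kg⁻¹·m⁻²·s³·A.
Gy = m²·s⁻².
So Gy⁻¹ = m⁻²·s².
S = kg⁻¹·m⁻²·s³·A².
Combining: V⁻¹·Gy⁻¹·S = (kg⁻¹·m⁻²·s³·A) · (m⁻²·s²) · (kg⁻¹·m⁻²·s³·A²) = kg⁻²·m⁻⁶·s⁸·A³.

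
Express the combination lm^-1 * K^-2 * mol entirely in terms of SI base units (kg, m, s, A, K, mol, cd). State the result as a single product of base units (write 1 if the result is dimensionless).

K⁻²·mol·cd⁻¹

lm = cd.
So lm⁻¹ = cd⁻¹.
Combining: lm⁻¹·K⁻²·mol = cd⁻¹ · K⁻² · mol = K⁻²·mol·cd⁻¹.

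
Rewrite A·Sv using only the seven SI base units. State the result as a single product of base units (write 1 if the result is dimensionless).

m²·s⁻²·A

Sv = J/kg (equivalent dose = energy per mass),
    = m²·s⁻².
Combining: A·Sv = A · (m²·s⁻²) = m²·s⁻²·A.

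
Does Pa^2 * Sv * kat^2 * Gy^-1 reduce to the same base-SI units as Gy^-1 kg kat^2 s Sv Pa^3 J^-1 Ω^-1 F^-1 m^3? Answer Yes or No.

No

Left side:
  Pa = kg·m⁻¹·s⁻².
  So Pa² = kg²·m⁻²·s⁻⁴.
  Sv = m²·s⁻².
  kat = s⁻¹·mol.
  So kat² = s⁻²·mol².
  Gy = m²·s⁻².
  So Gy⁻¹ = m⁻²·s².
  Combining: Pa²·Sv·kat²·Gy⁻¹ = (kg²·m⁻²·s⁻⁴) · (m²·s⁻²) · (s⁻²·mol²) · (m⁻²·s²) = kg²·m⁻²·s⁻⁶·mol².
Right side:
  Gy = m²·s⁻².
  So Gy⁻¹ = m⁻²·s².
  kat = s⁻¹·mol.
  So kat² = s⁻²·mol².
  Sv = m²·s⁻².
  Pa = kg·m⁻¹·s⁻².
  So Pa³ = kg³·m⁻³·s⁻⁶.
  J = kg·m²·s⁻².
  So J⁻¹ = kg⁻¹·m⁻²·s².
  Ω = kg·m²·s⁻³·A⁻².
  So Ω⁻¹ = kg⁻¹·m⁻²·s³·A².
  F = kg⁻¹·m⁻²·s⁴·A².
  So F⁻¹ = kg·m²·s⁻⁴·A⁻².
  Combining: Gy⁻¹·kg·kat²·s·Sv·Pa³·J⁻¹·Ω⁻¹·F⁻¹·m³ = (m⁻²·s²) · kg · (s⁻²·mol²) · s · (m²·s⁻²) · (kg³·m⁻³·s⁻⁶) · (kg⁻¹·m⁻²·s²) · (kg⁻¹·m⁻²·s³·A²) · (kg·m²·s⁻⁴·A⁻²) · m³ = kg³·m⁻²·s⁻⁶·mol².
Left is kg²·m⁻²·s⁻⁶·mol²; right is kg³·m⁻²·s⁻⁶·mol² — different.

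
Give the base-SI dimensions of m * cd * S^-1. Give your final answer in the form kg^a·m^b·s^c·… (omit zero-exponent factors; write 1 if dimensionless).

S = kg⁻¹·m⁻²·s³·A².
So S⁻¹ = kg·m²·s⁻³·A⁻².
Combining: m·cd·S⁻¹ = m · cd · (kg·m²·s⁻³·A⁻²) = kg·m³·s⁻³·A⁻²·cd.

kg·m³·s⁻³·A⁻²·cd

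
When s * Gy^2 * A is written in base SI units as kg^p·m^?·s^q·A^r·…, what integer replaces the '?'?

Gy = m²·s⁻².
So Gy² = m⁴·s⁻⁴.
Combining: s·Gy²·A = s · (m⁴·s⁻⁴) · A = m⁴·s⁻³·A.
The exponent of m is 4.

4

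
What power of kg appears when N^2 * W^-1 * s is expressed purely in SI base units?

N = kg·m·s⁻².
So N² = kg²·m²·s⁻⁴.
W = kg·m²·s⁻³.
So W⁻¹ = kg⁻¹·m⁻²·s³.
Combining: N²·W⁻¹·s = (kg²·m²·s⁻⁴) · (kg⁻¹·m⁻²·s³) · s = kg.
The exponent of kg is 1.

1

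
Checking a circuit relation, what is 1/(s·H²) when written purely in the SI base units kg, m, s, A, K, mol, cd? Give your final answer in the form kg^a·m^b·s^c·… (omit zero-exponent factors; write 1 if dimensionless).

H = Wb/A (inductance = flux per current),
    = kg·m²·s⁻²·A⁻².
So H⁻² = kg⁻²·m⁻⁴·s⁴·A⁴.
Combining: s⁻¹·H⁻² = s⁻¹ · (kg⁻²·m⁻⁴·s⁴·A⁴) = kg⁻²·m⁻⁴·s³·A⁴.

kg⁻²·m⁻⁴·s³·A⁴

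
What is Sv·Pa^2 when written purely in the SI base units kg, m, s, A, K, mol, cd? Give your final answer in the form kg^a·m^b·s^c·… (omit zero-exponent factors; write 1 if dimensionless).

kg²·s⁻⁶

Sv = J/kg (equivalent dose = energy per mass),
    = m²·s⁻².
Pa = N/m² (pressure = force per area),
    = kg·m⁻¹·s⁻².
So Pa² = kg²·m⁻²·s⁻⁴.
Combining: Sv·Pa² = (m²·s⁻²) · (kg²·m⁻²·s⁻⁴) = kg²·s⁻⁶.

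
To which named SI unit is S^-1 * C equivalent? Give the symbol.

Wb

S = kg⁻¹·m⁻²·s³·A².
So S⁻¹ = kg·m²·s⁻³·A⁻².
C = s·A.
Combining: S⁻¹·C = (kg·m²·s⁻³·A⁻²) · (s·A) = kg·m²·s⁻²·A⁻¹.
kg·m²·s⁻²·A⁻¹ is the base-SI form of the weber.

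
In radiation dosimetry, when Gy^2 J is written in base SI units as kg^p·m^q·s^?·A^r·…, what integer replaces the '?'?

-6

Gy = m²·s⁻².
So Gy² = m⁴·s⁻⁴.
J = kg·m²·s⁻².
Combining: Gy²·J = (m⁴·s⁻⁴) · (kg·m²·s⁻²) = kg·m⁶·s⁻⁶.
The exponent of s is -6.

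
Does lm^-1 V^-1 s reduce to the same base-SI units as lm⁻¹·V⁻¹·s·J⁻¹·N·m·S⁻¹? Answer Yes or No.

No

Left side:
  lm = cd·sr = cd (luminous flux; sr is dimensionless).
  So lm⁻¹ = cd⁻¹.
  V = W/A (potential = power per current),
      = kg·m²·s⁻³·A⁻¹.
  So V⁻¹ = kg⁻¹·m⁻²·s³·A.
  Combining: lm⁻¹·V⁻¹·s = cd⁻¹ · (kg⁻¹·m⁻²·s³·A) · s = kg⁻¹·m⁻²·s⁴·A·cd⁻¹.
Right side:
  lm = cd·sr = cd (luminous flux; sr is dimensionless).
  So lm⁻¹ = cd⁻¹.
  V = W/A (potential = power per current),
      = kg·m²·s⁻³·A⁻¹.
  So V⁻¹ = kg⁻¹·m⁻²·s³·A.
  J = N·m (work = force × distance),
      = kg·m²·s⁻².
  So J⁻¹ = kg⁻¹·m⁻²·s².
  N = kg·m/s² = kg·m·s⁻² (force = mass × acceleration).
  S = 1/Ω (conductance is reciprocal resistance),
      = kg⁻¹·m⁻²·s³·A².
  So S⁻¹ = kg·m²·s⁻³·A⁻².
  Combining: lm⁻¹·V⁻¹·s·J⁻¹·N·m·S⁻¹ = cd⁻¹ · (kg⁻¹·m⁻²·s³·A) · s · (kg⁻¹·m⁻²·s²) · (kg·m·s⁻²) · m · (kg·m²·s⁻³·A⁻²) = s·A⁻¹·cd⁻¹.
Left is kg⁻¹·m⁻²·s⁴·A·cd⁻¹; right is s·A⁻¹·cd⁻¹ — different.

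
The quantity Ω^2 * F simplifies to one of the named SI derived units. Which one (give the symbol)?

H

Ω = V/A (resistance = voltage per current),
    = kg·m²·s⁻³·A⁻².
So Ω² = kg²·m⁴·s⁻⁶·A⁻⁴.
F = C/V (capacitance = charge per voltage),
    = A·s/(kg·m²·s⁻³·A⁻¹) (substituting C and V),
    = kg⁻¹·m⁻²·s⁴·A².
Combining: Ω²·F = (kg²·m⁴·s⁻⁶·A⁻⁴) · (kg⁻¹·m⁻²·s⁴·A²) = kg·m²·s⁻²·A⁻².
kg·m²·s⁻²·A⁻² is the base-SI form of the henry.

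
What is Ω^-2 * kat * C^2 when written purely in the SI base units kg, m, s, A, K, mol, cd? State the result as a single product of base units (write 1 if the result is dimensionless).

kg⁻²·m⁻⁴·s⁷·A⁶·mol

Ω = V/A (resistance = voltage per current),
    = kg·m²·s⁻³·A⁻².
So Ω⁻² = kg⁻²·m⁻⁴·s⁶·A⁴.
kat = mol/s = s⁻¹·mol (catalytic activity).
C = A·s = s·A (charge = current × time).
So C² = s²·A².
Combining: Ω⁻²·kat·C² = (kg⁻²·m⁻⁴·s⁶·A⁴) · (s⁻¹·mol) · (s²·A²) = kg⁻²·m⁻⁴·s⁷·A⁶·mol.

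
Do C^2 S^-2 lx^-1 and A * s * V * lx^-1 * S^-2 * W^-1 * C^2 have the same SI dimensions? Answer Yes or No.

Left side:
  C = A·s = s·A (charge = current × time).
  So C² = s²·A².
  S = 1/Ω (conductance is reciprocal resistance),
      = kg⁻¹·m⁻²·s³·A².
  So S⁻² = kg²·m⁴·s⁻⁶·A⁻⁴.
  lx = lm/m² (illuminance = luminous flux per area),
      = m⁻²·cd.
  So lx⁻¹ = m²·cd⁻¹.
  Combining: C²·S⁻²·lx⁻¹ = (s²·A²) · (kg²·m⁴·s⁻⁶·A⁻⁴) · (m²·cd⁻¹) = kg²·m⁶·s⁻⁴·A⁻²·cd⁻¹.
Right side:
  V = kg·m²·s⁻³·A⁻¹.
  lx = m⁻²·cd.
  So lx⁻¹ = m²·cd⁻¹.
  S = kg⁻¹·m⁻²·s³·A².
  So S⁻² = kg²·m⁴·s⁻⁶·A⁻⁴.
  W = kg·m²·s⁻³.
  So W⁻¹ = kg⁻¹·m⁻²·s³.
  C = s·A.
  So C² = s²·A².
  Combining: A·s·V·lx⁻¹·S⁻²·W⁻¹·C² = A · s · (kg·m²·s⁻³·A⁻¹) · (m²·cd⁻¹) · (kg²·m⁴·s⁻⁶·A⁻⁴) · (kg⁻¹·m⁻²·s³) · (s²·A²) = kg²·m⁶·s⁻³·A⁻²·cd⁻¹.
Left is kg²·m⁶·s⁻⁴·A⁻²·cd⁻¹; right is kg²·m⁶·s⁻³·A⁻²·cd⁻¹ — different.

No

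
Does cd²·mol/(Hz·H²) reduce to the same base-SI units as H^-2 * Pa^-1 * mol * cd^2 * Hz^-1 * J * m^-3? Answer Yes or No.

Yes

Left side:
  Hz = 1/s = s⁻¹ (frequency is cycles per second).
  So Hz⁻¹ = s.
  H = Wb/A (inductance = flux per current),
      = kg·m²·s⁻²·A⁻².
  So H⁻² = kg⁻²·m⁻⁴·s⁴·A⁴.
  Combining: cd²·Hz⁻¹·mol·H⁻² = cd² · s · mol · (kg⁻²·m⁻⁴·s⁴·A⁴) = kg⁻²·m⁻⁴·s⁵·A⁴·mol·cd².
Right side:
  H = Wb/A (inductance = flux per current),
      = kg·m²·s⁻²·A⁻².
  So H⁻² = kg⁻²·m⁻⁴·s⁴·A⁴.
  Pa = N/m² (pressure = force per area),
      = kg·m⁻¹·s⁻².
  So Pa⁻¹ = kg⁻¹·m·s².
  Hz = 1/s = s⁻¹ (frequency is cycles per second).
  So Hz⁻¹ = s.
  J = N·m (work = force × distance),
      = kg·m²·s⁻².
  Combining: H⁻²·Pa⁻¹·mol·cd²·Hz⁻¹·J·m⁻³ = (kg⁻²·m⁻⁴·s⁴·A⁴) · (kg⁻¹·m·s²) · mol · cd² · s · (kg·m²·s⁻²) · m⁻³ = kg⁻²·m⁻⁴·s⁵·A⁴·mol·cd².
Both reduce to kg⁻²·m⁻⁴·s⁵·A⁴·mol·cd².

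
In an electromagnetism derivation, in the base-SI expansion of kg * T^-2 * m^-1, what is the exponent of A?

2

T = kg·s⁻²·A⁻¹.
So T⁻² = kg⁻²·s⁴·A².
Combining: kg·T⁻²·m⁻¹ = kg · (kg⁻²·s⁴·A²) · m⁻¹ = kg⁻¹·m⁻¹·s⁴·A².
The exponent of A is 2.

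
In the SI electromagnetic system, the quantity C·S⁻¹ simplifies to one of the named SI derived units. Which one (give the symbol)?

Wb

C = s·A.
S = kg⁻¹·m⁻²·s³·A².
So S⁻¹ = kg·m²·s⁻³·A⁻².
Combining: C·S⁻¹ = (s·A) · (kg·m²·s⁻³·A⁻²) = kg·m²·s⁻²·A⁻¹.
kg·m²·s⁻²·A⁻¹ is the base-SI form of the weber.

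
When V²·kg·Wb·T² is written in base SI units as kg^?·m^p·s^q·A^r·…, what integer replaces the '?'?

V = W/A (potential = power per current),
    = kg·m²·s⁻³·A⁻¹.
So V² = kg²·m⁴·s⁻⁶·A⁻².
Wb = V·s (flux: a volt is a weber per second),
    = kg·m²·s⁻²·A⁻¹.
T = Wb/m² (flux density = flux per area),
    = kg·s⁻²·A⁻¹.
So T² = kg²·s⁻⁴·A⁻².
Combining: V²·kg·Wb·T² = (kg²·m⁴·s⁻⁶·A⁻²) · kg · (kg·m²·s⁻²·A⁻¹) · (kg²·s⁻⁴·A⁻²) = kg⁶·m⁶·s⁻¹²·A⁻⁵.
The exponent of kg is 6.

6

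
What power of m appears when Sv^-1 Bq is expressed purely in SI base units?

Sv = J/kg (equivalent dose = energy per mass),
    = m²·s⁻².
So Sv⁻¹ = m⁻²·s².
Bq = 1/s = s⁻¹ (activity is decays per second).
Combining: Sv⁻¹·Bq = (m⁻²·s²) · s⁻¹ = m⁻²·s.
The exponent of m is -2.

-2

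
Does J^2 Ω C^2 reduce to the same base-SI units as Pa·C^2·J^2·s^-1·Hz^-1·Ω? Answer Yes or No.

No

Left side:
  J = N·m (work = force × distance),
      = kg·m²·s⁻².
  So J² = kg²·m⁴·s⁻⁴.
  Ω = V/A (resistance = voltage per current),
      = kg·m²·s⁻³·A⁻².
  C = A·s = s·A (charge = current × time).
  So C² = s²·A².
  Combining: J²·Ω·C² = (kg²·m⁴·s⁻⁴) · (kg·m²·s⁻³·A⁻²) · (s²·A²) = kg³·m⁶·s⁻⁵.
Right side:
  Pa = kg·m⁻¹·s⁻².
  C = s·A.
  So C² = s²·A².
  J = kg·m²·s⁻².
  So J² = kg²·m⁴·s⁻⁴.
  Hz = s⁻¹.
  So Hz⁻¹ = s.
  Ω = kg·m²·s⁻³·A⁻².
  Combining: Pa·C²·J²·s⁻¹·Hz⁻¹·Ω = (kg·m⁻¹·s⁻²) · (s²·A²) · (kg²·m⁴·s⁻⁴) · s⁻¹ · s · (kg·m²·s⁻³·A⁻²) = kg⁴·m⁵·s⁻⁷.
Left is kg³·m⁶·s⁻⁵; right is kg⁴·m⁵·s⁻⁷ — different.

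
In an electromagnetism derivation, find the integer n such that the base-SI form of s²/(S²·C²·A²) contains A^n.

-8

S = 1/Ω (conductance is reciprocal resistance),
    = kg⁻¹·m⁻²·s³·A².
So S⁻² = kg²·m⁴·s⁻⁶·A⁻⁴.
C = A·s = s·A (charge = current × time).
So C⁻² = s⁻²·A⁻².
Combining: S⁻²·C⁻²·s²·A⁻² = (kg²·m⁴·s⁻⁶·A⁻⁴) · (s⁻²·A⁻²) · s² · A⁻² = kg²·m⁴·s⁻⁶·A⁻⁸.
The exponent of A is -8.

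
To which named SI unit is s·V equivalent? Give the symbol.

Wb

V = W/A (potential = power per current),
    = kg·m²·s⁻³·A⁻¹.
Combining: s·V = s · (kg·m²·s⁻³·A⁻¹) = kg·m²·s⁻²·A⁻¹.
kg·m²·s⁻²·A⁻¹ is the base-SI form of the weber.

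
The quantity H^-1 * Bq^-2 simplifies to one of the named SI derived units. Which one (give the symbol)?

H = Wb/A (inductance = flux per current),
    = kg·m²·s⁻²·A⁻².
So H⁻¹ = kg⁻¹·m⁻²·s²·A².
Bq = 1/s = s⁻¹ (activity is decays per second).
So Bq⁻² = s².
Combining: H⁻¹·Bq⁻² = (kg⁻¹·m⁻²·s²·A²) · s² = kg⁻¹·m⁻²·s⁴·A².
kg⁻¹·m⁻²·s⁴·A² is the base-SI form of the farad.

F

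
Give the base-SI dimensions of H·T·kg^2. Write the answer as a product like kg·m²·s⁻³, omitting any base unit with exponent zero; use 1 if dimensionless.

H = kg·m²·s⁻²·A⁻².
T = kg·s⁻²·A⁻¹.
Combining: H·T·kg² = (kg·m²·s⁻²·A⁻²) · (kg·s⁻²·A⁻¹) · kg² = kg⁴·m²·s⁻⁴·A⁻³.

kg⁴·m²·s⁻⁴·A⁻³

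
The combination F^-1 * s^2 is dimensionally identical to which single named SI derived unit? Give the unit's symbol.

F = C/V (capacitance = charge per voltage),
    = A·s/(kg·m²·s⁻³·A⁻¹) (substituting C and V),
    = kg⁻¹·m⁻²·s⁴·A².
So F⁻¹ = kg·m²·s⁻⁴·A⁻².
Combining: F⁻¹·s² = (kg·m²·s⁻⁴·A⁻²) · s² = kg·m²·s⁻²·A⁻².
kg·m²·s⁻²·A⁻² is the base-SI form of the henry.

H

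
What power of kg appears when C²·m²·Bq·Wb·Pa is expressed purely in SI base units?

C = s·A.
So C² = s²·A².
Bq = s⁻¹.
Wb = kg·m²·s⁻²·A⁻¹.
Pa = kg·m⁻¹·s⁻².
Combining: C²·m²·Bq·Wb·Pa = (s²·A²) · m² · s⁻¹ · (kg·m²·s⁻²·A⁻¹) · (kg·m⁻¹·s⁻²) = kg²·m³·s⁻³·A.
The exponent of kg is 2.

2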